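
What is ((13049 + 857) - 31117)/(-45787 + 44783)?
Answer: 17211/1004 ≈ 17.142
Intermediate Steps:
((13049 + 857) - 31117)/(-45787 + 44783) = (13906 - 31117)/(-1004) = -17211*(-1/1004) = 17211/1004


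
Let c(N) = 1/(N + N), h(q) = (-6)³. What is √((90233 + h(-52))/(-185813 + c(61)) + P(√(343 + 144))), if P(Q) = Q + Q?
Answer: √(-248954667189690 + 1027783897128450*√487)/22669185 ≈ 6.6069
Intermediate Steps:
h(q) = -216
c(N) = 1/(2*N)
P(Q) = 2*Q
√((90233 + h(-52))/(-185813 + c(61)) + P(√(343 + 144))) = √((90233 - 216)/(-185813 + (½)/61) + 2*√(343 + 144)) = √(90017/(-185813 + (½)*(1/61)) + 2*√487) = √(90017/(-185813 + 1/122) + 2*√487) = √(90017/(-22669185/122) + 2*√487) = √(90017*(-122/22669185) + 2*√487) = √(-10982074/22669185 + 2*√487)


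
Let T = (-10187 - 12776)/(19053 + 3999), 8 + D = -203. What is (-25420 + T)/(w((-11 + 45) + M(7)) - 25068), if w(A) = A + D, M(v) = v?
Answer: 586004803/581786376 ≈ 1.0073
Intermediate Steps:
D = -211 (D = -8 - 203 = -211)
T = -22963/23052 ≈ -0.99614
w(A) = -211 + A (w(A) = A - 211 = -211 + A)
(-25420 + T)/(w((-11 + 45) + M(7)) - 25068) = (-25420 - 22963/23052)/((-211 + ((-11 + 45) + 7)) - 25068) = -586004803/(23052*((-211 + (34 + 7)) - 25068)) = -586004803/(23052*((-211 + 41) - 25068)) = -586004803/(23052*(-170 - 25068)) = -586004803/23052/(-25238) = -586004803/23052*(-1/25238) = 586004803/581786376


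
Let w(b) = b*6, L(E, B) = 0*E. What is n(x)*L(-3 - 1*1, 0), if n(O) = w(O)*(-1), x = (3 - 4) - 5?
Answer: 0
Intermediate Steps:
L(E, B) = 0
x = -6 (x = -1 - 5 = -6)
w(b) = 6*b
n(O) = -6*O (n(O) = (6*O)*(-1) = -6*O)
n(x)*L(-3 - 1*1, 0) = -6*(-6)*0 = 36*0 = 0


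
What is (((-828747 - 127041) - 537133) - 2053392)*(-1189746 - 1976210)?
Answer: 11227470920228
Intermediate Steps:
(((-828747 - 127041) - 537133) - 2053392)*(-1189746 - 1976210) = ((-955788 - 537133) - 2053392)*(-3165956) = (-1492921 - 2053392)*(-3165956) = -3546313*(-3165956) = 11227470920228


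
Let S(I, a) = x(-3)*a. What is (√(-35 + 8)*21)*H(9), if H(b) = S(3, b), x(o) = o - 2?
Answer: -2835*I*√3 ≈ -4910.4*I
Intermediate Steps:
x(o) = -2 + o
S(I, a) = -5*a (S(I, a) = (-2 - 3)*a = -5*a)
H(b) = -5*b
(√(-35 + 8)*21)*H(9) = (√(-35 + 8)*21)*(-5*9) = (√(-27)*21)*(-45) = ((3*I*√3)*21)*(-45) = (63*I*√3)*(-45) = -2835*I*√3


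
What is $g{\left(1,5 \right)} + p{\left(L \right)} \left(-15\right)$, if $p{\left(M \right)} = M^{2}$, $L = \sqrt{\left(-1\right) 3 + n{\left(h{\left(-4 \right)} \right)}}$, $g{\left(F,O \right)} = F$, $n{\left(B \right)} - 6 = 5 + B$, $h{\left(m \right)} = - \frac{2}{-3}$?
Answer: $-129$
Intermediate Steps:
$h{\left(m \right)} = \frac{2}{3}$ ($h{\left(m \right)} = \left(-2\right) \left(- \frac{1}{3}\right) = \frac{2}{3}$)
$n{\left(B \right)} = 11 + B$ ($n{\left(B \right)} = 6 + \left(5 + B\right) = 11 + B$)
$L = \frac{\sqrt{78}}{3}$ ($L = \sqrt{\left(-1\right) 3 + \left(11 + \frac{2}{3}\right)} = \sqrt{-3 + \frac{35}{3}} = \sqrt{\frac{26}{3}} = \frac{\sqrt{78}}{3} \approx 2.9439$)
$g{\left(1,5 \right)} + p{\left(L \right)} \left(-15\right) = 1 + \left(\frac{\sqrt{78}}{3}\right)^{2} \left(-15\right) = 1 + \frac{26}{3} \left(-15\right) = 1 - 130 = -129$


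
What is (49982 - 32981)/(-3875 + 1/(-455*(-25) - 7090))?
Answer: -72849285/16604374 ≈ -4.3874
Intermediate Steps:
(49982 - 32981)/(-3875 + 1/(-455*(-25) - 7090)) = 17001/(-3875 + 1/(11375 - 7090)) = 17001/(-3875 + 1/4285) = 17001/(-16604374/4285) = 17001*(-4285/16604374) = -72849285/16604374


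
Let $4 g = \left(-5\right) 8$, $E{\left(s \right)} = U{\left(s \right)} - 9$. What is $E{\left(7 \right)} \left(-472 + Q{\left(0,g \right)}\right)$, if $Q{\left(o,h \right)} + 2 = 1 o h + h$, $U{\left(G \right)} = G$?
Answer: $968$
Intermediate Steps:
$E{\left(s \right)} = -9 + s$ ($E{\left(s \right)} = s - 9 = -9 + s$)
$g = -10$ ($g = \frac{\left(-5\right) 8}{4} = \frac{1}{4} \left(-40\right) = -10$)
$Q{\left(o,h \right)} = -2 + h + h o$ ($Q{\left(o,h \right)} = -2 + \left(1 o h + h\right) = -2 + \left(o h + h\right) = -2 + \left(h o + h\right) = -2 + \left(h + h o\right) = -2 + h + h o$)
$E{\left(7 \right)} \left(-472 + Q{\left(0,g \right)}\right) = \left(-9 + 7\right) \left(-472 - 12\right) = - 2 \left(-472 - 12\right) = \left(-2\right) \left(-484\right) = 968$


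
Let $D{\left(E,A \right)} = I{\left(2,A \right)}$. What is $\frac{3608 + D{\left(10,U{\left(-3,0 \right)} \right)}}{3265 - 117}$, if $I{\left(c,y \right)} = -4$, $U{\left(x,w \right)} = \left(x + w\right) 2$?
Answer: $\frac{901}{787} \approx 1.1449$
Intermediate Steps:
$U{\left(x,w \right)} = 2 w + 2 x$ ($U{\left(x,w \right)} = \left(w + x\right) 2 = 2 w + 2 x$)
$D{\left(E,A \right)} = -4$
$\frac{3608 + D{\left(10,U{\left(-3,0 \right)} \right)}}{3265 - 117} = \frac{3608 - 4}{3265 - 117} = \frac{3604}{3148} = 3604 \cdot \frac{1}{3148} = \frac{901}{787}$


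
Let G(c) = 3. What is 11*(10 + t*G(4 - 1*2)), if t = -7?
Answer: -121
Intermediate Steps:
11*(10 + t*G(4 - 1*2)) = 11*(10 - 7*3) = 11*(10 - 21) = 11*(-11) = -121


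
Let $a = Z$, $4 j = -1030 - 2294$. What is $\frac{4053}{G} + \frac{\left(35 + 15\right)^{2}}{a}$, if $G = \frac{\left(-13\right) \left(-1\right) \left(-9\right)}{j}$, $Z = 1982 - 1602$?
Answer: $\frac{7111938}{247} \approx 28793.0$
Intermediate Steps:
$j = -831$ ($j = \frac{-1030 - 2294}{4} = \frac{1}{4} \left(-3324\right) = -831$)
$Z = 380$ ($Z = 1982 - 1602 = 380$)
$a = 380$
$G = \frac{39}{277}$ ($G = \frac{\left(-13\right) \left(-1\right) \left(-9\right)}{-831} = 13 \left(-9\right) \left(- \frac{1}{831}\right) = \left(-117\right) \left(- \frac{1}{831}\right) = \frac{39}{277} \approx 0.14079$)
$\frac{4053}{G} + \frac{\left(35 + 15\right)^{2}}{a} = \frac{4053}{\frac{39}{277}} + \frac{\left(35 + 15\right)^{2}}{380} = 4053 \cdot \frac{277}{39} + 50^{2} \cdot \frac{1}{380} = \frac{374227}{13} + 2500 \cdot \frac{1}{380} = \frac{374227}{13} + \frac{125}{19} = \frac{7111938}{247}$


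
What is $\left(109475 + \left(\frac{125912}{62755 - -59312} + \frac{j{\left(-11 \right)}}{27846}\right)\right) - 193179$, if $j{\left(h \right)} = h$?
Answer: $- \frac{31612543721257}{377675298} \approx -83703.0$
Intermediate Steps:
$\left(109475 + \left(\frac{125912}{62755 - -59312} + \frac{j{\left(-11 \right)}}{27846}\right)\right) - 193179 = \left(109475 + \left(\frac{125912}{62755 - -59312} - \frac{11}{27846}\right)\right) - 193179 = \left(109475 + \left(\frac{125912}{62755 + 59312} - \frac{11}{27846}\right)\right) - 193179 = \left(109475 - \left(\frac{11}{27846} - \frac{125912}{122067}\right)\right) - 193179 = \left(109475 + \left(125912 \cdot \frac{1}{122067} - \frac{11}{27846}\right)\right) - 193179 = \left(109475 + \left(\frac{125912}{122067} - \frac{11}{27846}\right)\right) - 193179 = \left(109475 + \frac{389422535}{377675298}\right) - 193179 = \frac{41346392671085}{377675298} - 193179 = - \frac{31612543721257}{377675298}$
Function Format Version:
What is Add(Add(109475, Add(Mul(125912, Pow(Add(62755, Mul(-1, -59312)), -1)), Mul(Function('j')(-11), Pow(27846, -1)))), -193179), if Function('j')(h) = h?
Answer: Rational(-31612543721257, 377675298) ≈ -83703.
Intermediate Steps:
Add(Add(109475, Add(Mul(125912, Pow(Add(62755, Mul(-1, -59312)), -1)), Mul(Function('j')(-11), Pow(27846, -1)))), -193179) = Add(Add(109475, Add(Mul(125912, Pow(Add(62755, Mul(-1, -59312)), -1)), Mul(-11, Pow(27846, -1)))), -193179) = Add(Add(109475, Add(Mul(125912, Pow(Add(62755, 59312), -1)), Mul(-11, Rational(1, 27846)))), -193179) = Add(Add(109475, Add(Mul(125912, Pow(122067, -1)), Rational(-11, 27846))), -193179) = Add(Add(109475, Add(Mul(125912, Rational(1, 122067)), Rational(-11, 27846))), -193179) = Add(Add(109475, Add(Rational(125912, 122067), Rational(-11, 27846))), -193179) = Add(Add(109475, Rational(389422535, 377675298)), -193179) = Add(Rational(41346392671085, 377675298), -193179) = Rational(-31612543721257, 377675298)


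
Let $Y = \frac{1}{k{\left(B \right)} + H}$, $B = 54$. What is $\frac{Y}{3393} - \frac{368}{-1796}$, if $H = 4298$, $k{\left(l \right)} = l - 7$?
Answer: $\frac{1356318269}{6619420665} \approx 0.2049$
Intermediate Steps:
$k{\left(l \right)} = -7 + l$
$Y = \frac{1}{4345}$ ($Y = \frac{1}{\left(-7 + 54\right) + 4298} = \frac{1}{47 + 4298} = \frac{1}{4345} \approx 0.00023015$)
$\frac{Y}{3393} - \frac{368}{-1796} = \frac{1}{4345 \cdot 3393} - \frac{368}{-1796} = \frac{1}{4345} \cdot \frac{1}{3393} - - \frac{92}{449} = \frac{1}{14742585} + \frac{92}{449} = \frac{1356318269}{6619420665}$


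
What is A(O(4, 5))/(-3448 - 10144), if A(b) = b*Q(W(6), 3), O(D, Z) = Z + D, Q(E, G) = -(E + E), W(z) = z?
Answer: 27/3398 ≈ 0.0079459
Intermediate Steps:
Q(E, G) = -2*E
O(D, Z) = D + Z
A(b) = -12*b (A(b) = b*(-2*6) = b*(-12) = -12*b)
A(O(4, 5))/(-3448 - 10144) = (-12*(4 + 5))/(-3448 - 10144) = (-12*9)/(-13592) = -1/13592*(-108) = 27/3398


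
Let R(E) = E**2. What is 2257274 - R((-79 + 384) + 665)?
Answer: 1316374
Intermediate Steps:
2257274 - R((-79 + 384) + 665) = 2257274 - ((-79 + 384) + 665)**2 = 2257274 - (305 + 665)**2 = 2257274 - 1*970**2 = 2257274 - 1*940900 = 2257274 - 940900 = 1316374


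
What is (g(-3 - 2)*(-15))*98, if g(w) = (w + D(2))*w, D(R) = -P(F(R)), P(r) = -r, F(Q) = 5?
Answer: 0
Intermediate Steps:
D(R) = 5 (D(R) = -(-1)*5 = -1*(-5) = 5)
g(w) = w*(5 + w) (g(w) = (w + 5)*w = (5 + w)*w = w*(5 + w))
(g(-3 - 2)*(-15))*98 = (((-3 - 2)*(5 + (-3 - 2)))*(-15))*98 = (-5*(5 - 5)*(-15))*98 = (-5*0*(-15))*98 = (0*(-15))*98 = 0*98 = 0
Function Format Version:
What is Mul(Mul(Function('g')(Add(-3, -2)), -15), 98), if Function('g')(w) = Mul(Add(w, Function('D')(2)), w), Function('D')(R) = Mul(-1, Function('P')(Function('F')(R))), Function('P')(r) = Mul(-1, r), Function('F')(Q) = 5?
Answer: 0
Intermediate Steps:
Function('D')(R) = 5 (Function('D')(R) = Mul(-1, Mul(-1, 5)) = Mul(-1, -5) = 5)
Function('g')(w) = Mul(w, Add(5, w)) (Function('g')(w) = Mul(Add(w, 5), w) = Mul(Add(5, w), w) = Mul(w, Add(5, w)))
Mul(Mul(Function('g')(Add(-3, -2)), -15), 98) = Mul(Mul(Mul(Add(-3, -2), Add(5, Add(-3, -2))), -15), 98) = Mul(Mul(Mul(-5, Add(5, -5)), -15), 98) = Mul(Mul(Mul(-5, 0), -15), 98) = Mul(Mul(0, -15), 98) = Mul(0, 98) = 0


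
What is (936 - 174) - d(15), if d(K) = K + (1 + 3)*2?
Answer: 739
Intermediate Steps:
d(K) = 8 + K (d(K) = K + 4*2 = K + 8 = 8 + K)
(936 - 174) - d(15) = (936 - 174) - (8 + 15) = 762 - 1*23 = 762 - 23 = 739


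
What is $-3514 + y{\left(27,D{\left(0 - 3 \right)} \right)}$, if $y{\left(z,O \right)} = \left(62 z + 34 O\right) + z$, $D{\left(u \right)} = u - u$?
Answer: $-1813$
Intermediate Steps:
$D{\left(u \right)} = 0$
$y{\left(z,O \right)} = 34 O + 63 z$ ($y{\left(z,O \right)} = \left(34 O + 62 z\right) + z = 34 O + 63 z$)
$-3514 + y{\left(27,D{\left(0 - 3 \right)} \right)} = -3514 + \left(34 \cdot 0 + 63 \cdot 27\right) = -3514 + \left(0 + 1701\right) = -3514 + 1701 = -1813$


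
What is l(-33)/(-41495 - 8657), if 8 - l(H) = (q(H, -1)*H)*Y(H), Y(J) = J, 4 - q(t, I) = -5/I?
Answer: -1097/50152 ≈ -0.021874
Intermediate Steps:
q(t, I) = 4 + 5/I (q(t, I) = 4 - (-5)/I = 4 + 5/I)
l(H) = 8 + H² (l(H) = 8 - (4 + 5/(-1))*H*H = 8 - (4 + 5*(-1))*H*H = 8 - (4 - 5)*H*H = 8 - (-H)*H = 8 - (-1)*H² = 8 + H²)
l(-33)/(-41495 - 8657) = (8 + (-33)²)/(-41495 - 8657) = (8 + 1089)/(-50152) = 1097*(-1/50152) = -1097/50152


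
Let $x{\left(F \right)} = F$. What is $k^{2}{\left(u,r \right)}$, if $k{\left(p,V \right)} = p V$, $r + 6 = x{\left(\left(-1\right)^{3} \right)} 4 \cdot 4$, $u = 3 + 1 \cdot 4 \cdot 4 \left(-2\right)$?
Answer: $407044$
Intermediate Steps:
$u = -29$ ($u = 3 + 4 \cdot 4 \left(-2\right) = 3 + 16 \left(-2\right) = 3 - 32 = -29$)
$r = -22$ ($r = -6 + \left(-1\right)^{3} \cdot 4 \cdot 4 = -6 + \left(-1\right) 4 \cdot 4 = -6 - 16 = -22$)
$k{\left(p,V \right)} = V p$
$k^{2}{\left(u,r \right)} = \left(\left(-22\right) \left(-29\right)\right)^{2} = 638^{2} = 407044$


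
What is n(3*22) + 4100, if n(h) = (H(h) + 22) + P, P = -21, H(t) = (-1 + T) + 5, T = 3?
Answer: 4108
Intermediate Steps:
H(t) = 7 (H(t) = (-1 + 3) + 5 = 2 + 5 = 7)
n(h) = 8 (n(h) = (7 + 22) - 21 = 29 - 21 = 8)
n(3*22) + 4100 = 8 + 4100 = 4108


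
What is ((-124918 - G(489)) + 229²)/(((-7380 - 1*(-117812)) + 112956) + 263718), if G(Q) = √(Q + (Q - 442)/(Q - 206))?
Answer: -72477/487106 - √39176822/137850998 ≈ -0.14884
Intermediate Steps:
G(Q) = √(Q + (-442 + Q)/(-206 + Q))
((-124918 - G(489)) + 229²)/(((-7380 - 1*(-117812)) + 112956) + 263718) = ((-124918 - √((-442 + 489 + 489*(-206 + 489))/(-206 + 489))) + 229²)/(((-7380 - 1*(-117812)) + 112956) + 263718) = ((-124918 - √((-442 + 489 + 489*283)/283)) + 52441)/(((-7380 + 117812) + 112956) + 263718) = ((-124918 - √((-442 + 489 + 138387)/283)) + 52441)/((110432 + 112956) + 263718) = ((-124918 - √((1/283)*138434)) + 52441)/(223388 + 263718) = ((-124918 - √(138434/283)) + 52441)/487106 = ((-124918 - √39176822/283) + 52441)*(1/487106) = (-72477 - √39176822/283)*(1/487106) = -72477/487106 - √39176822/137850998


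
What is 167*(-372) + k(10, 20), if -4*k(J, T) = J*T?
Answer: -62174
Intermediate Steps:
k(J, T) = -J*T/4
167*(-372) + k(10, 20) = 167*(-372) - ¼*10*20 = -62124 - 50 = -62174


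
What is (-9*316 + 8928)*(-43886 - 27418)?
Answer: -433813536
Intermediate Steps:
(-9*316 + 8928)*(-43886 - 27418) = (-2844 + 8928)*(-71304) = 6084*(-71304) = -433813536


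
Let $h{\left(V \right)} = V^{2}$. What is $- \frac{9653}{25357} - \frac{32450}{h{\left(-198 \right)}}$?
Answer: $- \frac{54603221}{45186174} \approx -1.2084$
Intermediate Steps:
$- \frac{9653}{25357} - \frac{32450}{h{\left(-198 \right)}} = - \frac{9653}{25357} - \frac{32450}{\left(-198\right)^{2}} = \left(-9653\right) \frac{1}{25357} - \frac{32450}{39204} = - \frac{9653}{25357} - \frac{1475}{1782} = - \frac{54603221}{45186174}$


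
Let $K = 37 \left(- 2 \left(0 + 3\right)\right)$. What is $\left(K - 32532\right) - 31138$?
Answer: $-63892$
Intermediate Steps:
$K = -222$ ($K = 37 \left(\left(-2\right) 3\right) = 37 \left(-6\right) = -222$)
$\left(K - 32532\right) - 31138 = \left(-222 - 32532\right) - 31138 = -32754 - 31138 = -63892$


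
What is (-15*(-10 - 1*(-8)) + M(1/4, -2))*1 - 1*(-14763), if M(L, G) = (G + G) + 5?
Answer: 14794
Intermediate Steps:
M(L, G) = 5 + 2*G (M(L, G) = 2*G + 5 = 5 + 2*G)
(-15*(-10 - 1*(-8)) + M(1/4, -2))*1 - 1*(-14763) = (-15*(-10 - 1*(-8)) + (5 + 2*(-2)))*1 - 1*(-14763) = (-15*(-10 + 8) + (5 - 4))*1 + 14763 = (-15*(-2) + 1)*1 + 14763 = (30 + 1)*1 + 14763 = 31*1 + 14763 = 31 + 14763 = 14794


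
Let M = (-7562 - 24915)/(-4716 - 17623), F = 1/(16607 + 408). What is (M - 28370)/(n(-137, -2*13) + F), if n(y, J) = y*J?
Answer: -3594276691765/451303133703 ≈ -7.9642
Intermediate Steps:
n(y, J) = J*y
F = 1/17015 ≈ 5.8772e-5
M = 32477/22339 (M = -32477/(-22339) = -32477*(-1/22339) = 32477/22339 ≈ 1.4538)
(M - 28370)/(n(-137, -2*13) + F) = (32477/22339 - 28370)/(-2*13*(-137) + 1/17015) = -633724953/(22339*(-26*(-137) + 1/17015)) = -633724953/(22339*(3562 + 1/17015)) = -633724953/(22339*60607431/17015) = -633724953/22339*17015/60607431 = -3594276691765/451303133703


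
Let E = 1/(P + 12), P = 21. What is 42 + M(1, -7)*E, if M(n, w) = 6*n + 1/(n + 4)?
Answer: 6961/165 ≈ 42.188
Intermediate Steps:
M(n, w) = 1/(4 + n) + 6*n (M(n, w) = 6*n + 1/(4 + n) = 1/(4 + n) + 6*n)
E = 1/33 (E = 1/(21 + 12) = 1/33 ≈ 0.030303)
42 + M(1, -7)*E = 42 + ((1 + 6*1² + 24*1)/(4 + 1))*(1/33) = 42 + ((1 + 6*1 + 24)/5)*(1/33) = 42 + ((1 + 6 + 24)/5)*(1/33) = 42 + ((⅕)*31)*(1/33) = 42 + (31/5)*(1/33) = 42 + 31/165 = 6961/165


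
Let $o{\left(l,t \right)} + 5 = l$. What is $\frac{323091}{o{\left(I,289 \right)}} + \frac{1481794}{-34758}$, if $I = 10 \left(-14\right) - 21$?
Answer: $- \frac{5737987391}{2884914} \approx -1989.0$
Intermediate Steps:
$I = -161$ ($I = -140 - 21 = -161$)
$o{\left(l,t \right)} = -5 + l$
$\frac{323091}{o{\left(I,289 \right)}} + \frac{1481794}{-34758} = \frac{323091}{-5 - 161} + \frac{1481794}{-34758} = \frac{323091}{-166} + 1481794 \left(- \frac{1}{34758}\right) = 323091 \left(- \frac{1}{166}\right) - \frac{740897}{17379} = - \frac{323091}{166} - \frac{740897}{17379} = - \frac{5737987391}{2884914}$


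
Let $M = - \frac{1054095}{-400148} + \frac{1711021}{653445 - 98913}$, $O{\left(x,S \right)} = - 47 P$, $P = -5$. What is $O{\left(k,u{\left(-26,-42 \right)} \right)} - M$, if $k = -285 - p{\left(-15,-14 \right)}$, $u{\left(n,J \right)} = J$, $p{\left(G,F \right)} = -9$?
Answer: $\frac{454250924851}{1981204203} \approx 229.28$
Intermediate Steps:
$k = -276$ ($k = -285 - -9 = -285 + 9 = -276$)
$O{\left(x,S \right)} = 235$ ($O{\left(x,S \right)} = \left(-47\right) \left(-5\right) = 235$)
$M = \frac{11332062854}{1981204203}$ ($M = \left(-1054095\right) \left(- \frac{1}{400148}\right) + \frac{1711021}{653445 - 98913} = \frac{150585}{57164} + \frac{1711021}{554532} = \frac{11332062854}{1981204203} \approx 5.7198$)
$O{\left(k,u{\left(-26,-42 \right)} \right)} - M = 235 - \frac{11332062854}{1981204203} = \frac{454250924851}{1981204203}$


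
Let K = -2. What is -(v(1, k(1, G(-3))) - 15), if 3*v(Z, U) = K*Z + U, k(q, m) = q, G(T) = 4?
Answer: 46/3 ≈ 15.333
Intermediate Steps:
v(Z, U) = -2*Z/3 + U/3 (v(Z, U) = (-2*Z + U)/3 = (U - 2*Z)/3 = -2*Z/3 + U/3)
-(v(1, k(1, G(-3))) - 15) = -((-⅔*1 + (⅓)*1) - 15) = -((-⅔ + ⅓) - 15) = -(-⅓ - 15) = -1*(-46/3) = 46/3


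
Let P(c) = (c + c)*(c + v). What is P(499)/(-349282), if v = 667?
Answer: -581834/174641 ≈ -3.3316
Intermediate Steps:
P(c) = 2*c*(667 + c) (P(c) = (c + c)*(c + 667) = (2*c)*(667 + c) = 2*c*(667 + c))
P(499)/(-349282) = (2*499*(667 + 499))/(-349282) = (2*499*1166)*(-1/349282) = 1163668*(-1/349282) = -581834/174641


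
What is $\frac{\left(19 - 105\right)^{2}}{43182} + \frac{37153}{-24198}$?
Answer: $- \frac{237562073}{174153006} \approx -1.3641$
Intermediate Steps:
$\frac{\left(19 - 105\right)^{2}}{43182} + \frac{37153}{-24198} = \left(-86\right)^{2} \cdot \frac{1}{43182} + 37153 \left(- \frac{1}{24198}\right) = 7396 \cdot \frac{1}{43182} - \frac{37153}{24198} = \frac{3698}{21591} - \frac{37153}{24198} = - \frac{237562073}{174153006}$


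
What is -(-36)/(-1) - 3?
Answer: -39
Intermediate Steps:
-(-36)/(-1) - 3 = -(-36)*(-1) - 3 = -3*12 - 3 = -36 - 3 = -39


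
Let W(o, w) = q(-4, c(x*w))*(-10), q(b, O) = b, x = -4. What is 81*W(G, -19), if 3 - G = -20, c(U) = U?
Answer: 3240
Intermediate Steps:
G = 23 (G = 3 - 1*(-20) = 3 + 20 = 23)
W(o, w) = 40 (W(o, w) = -4*(-10) = 40)
81*W(G, -19) = 81*40 = 3240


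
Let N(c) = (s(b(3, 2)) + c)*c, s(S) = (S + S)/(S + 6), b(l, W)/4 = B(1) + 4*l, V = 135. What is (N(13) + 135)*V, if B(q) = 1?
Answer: 1281420/29 ≈ 44187.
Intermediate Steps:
b(l, W) = 4 + 16*l (b(l, W) = 4*(1 + 4*l) = 4 + 16*l)
s(S) = 2*S/(6 + S) (s(S) = (2*S)/(6 + S) = 2*S/(6 + S))
N(c) = c*(52/29 + c) (N(c) = (2*(4 + 16*3)/(6 + (4 + 16*3)) + c)*c = (2*(4 + 48)/(6 + (4 + 48)) + c)*c = (2*52/(6 + 52) + c)*c = (2*52/58 + c)*c = (2*52*(1/58) + c)*c = (52/29 + c)*c = c*(52/29 + c))
(N(13) + 135)*V = ((1/29)*13*(52 + 29*13) + 135)*135 = ((1/29)*13*(52 + 377) + 135)*135 = ((1/29)*13*429 + 135)*135 = (5577/29 + 135)*135 = (9492/29)*135 = 1281420/29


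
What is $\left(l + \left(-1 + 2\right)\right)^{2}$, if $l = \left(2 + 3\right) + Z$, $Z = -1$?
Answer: $25$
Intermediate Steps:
$l = 4$ ($l = \left(2 + 3\right) - 1 = 5 - 1 = 4$)
$\left(l + \left(-1 + 2\right)\right)^{2} = \left(4 + \left(-1 + 2\right)\right)^{2} = \left(4 + 1\right)^{2} = 5^{2} = 25$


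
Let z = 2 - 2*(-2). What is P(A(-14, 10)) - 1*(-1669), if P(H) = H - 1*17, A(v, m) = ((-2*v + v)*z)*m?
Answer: 2492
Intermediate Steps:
z = 6 (z = 2 + 4 = 6)
A(v, m) = -6*m*v (A(v, m) = ((-2*v + v)*6)*m = (-v*6)*m = (-6*v)*m = -6*m*v)
P(H) = -17 + H (P(H) = H - 17 = -17 + H)
P(A(-14, 10)) - 1*(-1669) = (-17 - 6*10*(-14)) - 1*(-1669) = (-17 + 840) + 1669 = 823 + 1669 = 2492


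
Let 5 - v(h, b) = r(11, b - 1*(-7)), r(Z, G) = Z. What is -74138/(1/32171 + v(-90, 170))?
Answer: 2385093598/193025 ≈ 12356.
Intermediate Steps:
v(h, b) = -6 (v(h, b) = 5 - 1*11 = 5 - 11 = -6)
-74138/(1/32171 + v(-90, 170)) = -74138/(1/32171 - 6) = -74138/(-193025/32171) = -74138*(-32171/193025) = 2385093598/193025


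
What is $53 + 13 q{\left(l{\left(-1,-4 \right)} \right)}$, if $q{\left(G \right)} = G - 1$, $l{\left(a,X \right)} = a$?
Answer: $27$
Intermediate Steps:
$q{\left(G \right)} = -1 + G$ ($q{\left(G \right)} = G - 1 = -1 + G$)
$53 + 13 q{\left(l{\left(-1,-4 \right)} \right)} = 53 + 13 \left(-1 - 1\right) = 53 + 13 \left(-2\right) = 53 - 26 = 27$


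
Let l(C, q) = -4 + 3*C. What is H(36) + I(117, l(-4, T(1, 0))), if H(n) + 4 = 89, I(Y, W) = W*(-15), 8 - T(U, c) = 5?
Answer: 325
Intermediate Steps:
T(U, c) = 3 (T(U, c) = 8 - 1*5 = 8 - 5 = 3)
I(Y, W) = -15*W
H(n) = 85 (H(n) = -4 + 89 = 85)
H(36) + I(117, l(-4, T(1, 0))) = 85 - 15*(-4 + 3*(-4)) = 85 - 15*(-4 - 12) = 85 - 15*(-16) = 85 + 240 = 325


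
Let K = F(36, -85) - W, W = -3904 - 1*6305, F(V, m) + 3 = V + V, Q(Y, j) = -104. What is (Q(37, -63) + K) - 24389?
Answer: -14215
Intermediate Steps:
F(V, m) = -3 + 2*V (F(V, m) = -3 + (V + V) = -3 + 2*V)
W = -10209 (W = -3904 - 6305 = -10209)
K = 10278 (K = (-3 + 2*36) - 1*(-10209) = (-3 + 72) + 10209 = 69 + 10209 = 10278)
(Q(37, -63) + K) - 24389 = (-104 + 10278) - 24389 = 10174 - 24389 = -14215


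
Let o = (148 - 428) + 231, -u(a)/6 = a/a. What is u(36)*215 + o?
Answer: -1339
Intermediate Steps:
u(a) = -6 (u(a) = -6*a/a = -6*1 = -6)
o = -49 (o = -280 + 231 = -49)
u(36)*215 + o = -6*215 - 49 = -1290 - 49 = -1339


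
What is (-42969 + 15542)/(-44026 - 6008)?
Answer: 27427/50034 ≈ 0.54817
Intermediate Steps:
(-42969 + 15542)/(-44026 - 6008) = -27427/(-50034) = -27427*(-1/50034) = 27427/50034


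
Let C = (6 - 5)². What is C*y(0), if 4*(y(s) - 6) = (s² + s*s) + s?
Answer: 6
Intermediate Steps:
C = 1 (C = 1² = 1)
y(s) = 6 + s²/2 + s/4 (y(s) = 6 + ((s² + s*s) + s)/4 = 6 + ((s² + s²) + s)/4 = 6 + (2*s² + s)/4 = 6 + (s + 2*s²)/4 = 6 + (s²/2 + s/4) = 6 + s²/2 + s/4)
C*y(0) = 1*(6 + (½)*0² + (¼)*0) = 1*(6 + (½)*0 + 0) = 1*(6 + 0 + 0) = 1*6 = 6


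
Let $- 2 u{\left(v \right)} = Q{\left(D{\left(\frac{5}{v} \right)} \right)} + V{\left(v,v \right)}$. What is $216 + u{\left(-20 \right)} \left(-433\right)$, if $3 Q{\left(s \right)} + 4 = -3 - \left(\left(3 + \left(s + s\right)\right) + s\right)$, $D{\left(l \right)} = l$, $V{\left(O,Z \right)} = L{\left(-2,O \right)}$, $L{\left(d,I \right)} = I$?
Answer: $- \frac{114757}{24} \approx -4781.5$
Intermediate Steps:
$V{\left(O,Z \right)} = O$
$Q{\left(s \right)} = - \frac{10}{3} - s$ ($Q{\left(s \right)} = - \frac{4}{3} + \frac{-3 - \left(\left(3 + \left(s + s\right)\right) + s\right)}{3} = - \frac{4}{3} + \frac{-3 - \left(\left(3 + 2 s\right) + s\right)}{3} = - \frac{4}{3} + \frac{-3 - \left(3 + 3 s\right)}{3} = - \frac{4}{3} + \frac{-6 - 3 s}{3} = - \frac{4}{3} - \left(2 + s\right) = - \frac{10}{3} - s$)
$u{\left(v \right)} = \frac{5}{3} - \frac{v}{2} + \frac{5}{2 v}$ ($u{\left(v \right)} = - \frac{\left(- \frac{10}{3} - \frac{5}{v}\right) + v}{2} = - \frac{- \frac{10}{3} + v - \frac{5}{v}}{2} = \frac{5}{3} - \frac{v}{2} + \frac{5}{2 v}$)
$216 + u{\left(-20 \right)} \left(-433\right) = 216 + \frac{15 - 20 \left(10 - -60\right)}{6 \left(-20\right)} \left(-433\right) = 216 + \frac{1}{6} \left(- \frac{1}{20}\right) \left(15 - 20 \left(10 + 60\right)\right) \left(-433\right) = 216 + \frac{1}{6} \left(- \frac{1}{20}\right) \left(15 - 1400\right) \left(-433\right) = 216 + \frac{1}{6} \left(- \frac{1}{20}\right) \left(-1385\right) \left(-433\right) = 216 + \frac{277}{24} \left(-433\right) = 216 - \frac{119941}{24} = - \frac{114757}{24}$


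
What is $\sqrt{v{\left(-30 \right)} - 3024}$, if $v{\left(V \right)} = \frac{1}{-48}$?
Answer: $\frac{i \sqrt{435459}}{12} \approx 54.991 i$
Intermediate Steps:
$v{\left(V \right)} = - \frac{1}{48}$
$\sqrt{v{\left(-30 \right)} - 3024} = \sqrt{- \frac{1}{48} - 3024} = \sqrt{- \frac{145153}{48}} = \frac{i \sqrt{435459}}{12}$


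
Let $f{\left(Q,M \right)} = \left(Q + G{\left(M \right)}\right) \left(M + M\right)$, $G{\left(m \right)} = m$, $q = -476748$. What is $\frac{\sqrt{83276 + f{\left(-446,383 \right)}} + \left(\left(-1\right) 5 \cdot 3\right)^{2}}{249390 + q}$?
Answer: $- \frac{25}{25262} - \frac{\sqrt{35018}}{227358} \approx -0.0018127$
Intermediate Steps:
$f{\left(Q,M \right)} = 2 M \left(M + Q\right)$ ($f{\left(Q,M \right)} = \left(Q + M\right) \left(M + M\right) = \left(M + Q\right) 2 M = 2 M \left(M + Q\right)$)
$\frac{\sqrt{83276 + f{\left(-446,383 \right)}} + \left(\left(-1\right) 5 \cdot 3\right)^{2}}{249390 + q} = \frac{\sqrt{83276 + 2 \cdot 383 \left(383 - 446\right)} + \left(\left(-1\right) 5 \cdot 3\right)^{2}}{249390 - 476748} = \frac{\sqrt{83276 + 2 \cdot 383 \left(-63\right)} + \left(\left(-5\right) 3\right)^{2}}{-227358} = \left(\sqrt{83276 - 48258} + \left(-15\right)^{2}\right) \left(- \frac{1}{227358}\right) = \left(\sqrt{35018} + 225\right) \left(- \frac{1}{227358}\right) = \left(225 + \sqrt{35018}\right) \left(- \frac{1}{227358}\right) = - \frac{25}{25262} - \frac{\sqrt{35018}}{227358}$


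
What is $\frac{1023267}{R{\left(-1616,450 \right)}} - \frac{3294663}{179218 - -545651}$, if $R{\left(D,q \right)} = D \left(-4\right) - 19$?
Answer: $\frac{240166807996}{1557260235} \approx 154.22$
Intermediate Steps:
$R{\left(D,q \right)} = -19 - 4 D$ ($R{\left(D,q \right)} = - 4 D - 19 = -19 - 4 D$)
$\frac{1023267}{R{\left(-1616,450 \right)}} - \frac{3294663}{179218 - -545651} = \frac{1023267}{-19 - -6464} - \frac{3294663}{179218 - -545651} = \frac{1023267}{-19 + 6464} - \frac{3294663}{179218 + 545651} = \frac{1023267}{6445} - \frac{3294663}{724869} = 1023267 \cdot \frac{1}{6445} - \frac{1098221}{241623} = \frac{1023267}{6445} - \frac{1098221}{241623} = \frac{240166807996}{1557260235}$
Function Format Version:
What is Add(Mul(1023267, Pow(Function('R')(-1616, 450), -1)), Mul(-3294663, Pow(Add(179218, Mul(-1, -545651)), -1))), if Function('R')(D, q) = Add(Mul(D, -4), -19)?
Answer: Rational(240166807996, 1557260235) ≈ 154.22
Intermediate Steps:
Function('R')(D, q) = Add(-19, Mul(-4, D)) (Function('R')(D, q) = Add(Mul(-4, D), -19) = Add(-19, Mul(-4, D)))
Add(Mul(1023267, Pow(Function('R')(-1616, 450), -1)), Mul(-3294663, Pow(Add(179218, Mul(-1, -545651)), -1))) = Add(Mul(1023267, Pow(Add(-19, Mul(-4, -1616)), -1)), Mul(-3294663, Pow(Add(179218, Mul(-1, -545651)), -1))) = Add(Mul(1023267, Pow(Add(-19, 6464), -1)), Mul(-3294663, Pow(Add(179218, 545651), -1))) = Add(Mul(1023267, Pow(6445, -1)), Mul(-3294663, Pow(724869, -1))) = Add(Mul(1023267, Rational(1, 6445)), Mul(-3294663, Rational(1, 724869))) = Add(Rational(1023267, 6445), Rational(-1098221, 241623)) = Rational(240166807996, 1557260235)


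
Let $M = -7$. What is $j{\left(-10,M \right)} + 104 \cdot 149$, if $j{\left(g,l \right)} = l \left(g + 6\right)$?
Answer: $15524$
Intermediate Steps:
$j{\left(g,l \right)} = l \left(6 + g\right)$
$j{\left(-10,M \right)} + 104 \cdot 149 = - 7 \left(6 - 10\right) + 104 \cdot 149 = \left(-7\right) \left(-4\right) + 15496 = 28 + 15496 = 15524$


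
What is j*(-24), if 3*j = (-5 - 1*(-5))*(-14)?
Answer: 0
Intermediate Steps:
j = 0 (j = ((-5 - 1*(-5))*(-14))/3 = ((-5 + 5)*(-14))/3 = (0*(-14))/3 = (1/3)*0 = 0)
j*(-24) = 0*(-24) = 0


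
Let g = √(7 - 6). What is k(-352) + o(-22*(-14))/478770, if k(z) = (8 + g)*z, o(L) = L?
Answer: -758371526/239385 ≈ -3168.0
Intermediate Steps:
g = 1 (g = √1 = 1)
k(z) = 9*z (k(z) = (8 + 1)*z = 9*z)
k(-352) + o(-22*(-14))/478770 = 9*(-352) - 22*(-14)/478770 = -3168 + 308*(1/478770) = -3168 + 154/239385 = -758371526/239385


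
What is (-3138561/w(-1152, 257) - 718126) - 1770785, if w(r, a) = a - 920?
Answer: -549003144/221 ≈ -2.4842e+6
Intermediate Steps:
w(r, a) = -920 + a
(-3138561/w(-1152, 257) - 718126) - 1770785 = (-3138561/(-920 + 257) - 718126) - 1770785 = (-3138561/(-663) - 718126) - 1770785 = (-3138561*(-1/663) - 718126) - 1770785 = (1046187/221 - 718126) - 1770785 = -157659659/221 - 1770785 = -549003144/221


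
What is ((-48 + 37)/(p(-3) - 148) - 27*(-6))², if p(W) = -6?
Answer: 5148361/196 ≈ 26267.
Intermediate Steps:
((-48 + 37)/(p(-3) - 148) - 27*(-6))² = ((-48 + 37)/(-6 - 148) - 27*(-6))² = (-11/(-154) + 162)² = (-11*(-1/154) + 162)² = (1/14 + 162)² = (2269/14)² = 5148361/196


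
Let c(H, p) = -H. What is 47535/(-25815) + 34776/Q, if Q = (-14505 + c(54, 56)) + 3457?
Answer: -6787981/1364753 ≈ -4.9738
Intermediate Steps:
Q = -11102 (Q = (-14505 - 1*54) + 3457 = (-14505 - 54) + 3457 = -14559 + 3457 = -11102)
47535/(-25815) + 34776/Q = 47535/(-25815) + 34776/(-11102) = 47535*(-1/25815) + 34776*(-1/11102) = -3169/1721 - 2484/793 = -6787981/1364753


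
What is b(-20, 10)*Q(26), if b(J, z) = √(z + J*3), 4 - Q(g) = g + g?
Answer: -240*I*√2 ≈ -339.41*I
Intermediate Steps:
Q(g) = 4 - 2*g (Q(g) = 4 - (g + g) = 4 - 2*g)
b(J, z) = √(z + 3*J)
b(-20, 10)*Q(26) = √(10 + 3*(-20))*(4 - 2*26) = √(10 - 60)*(4 - 52) = √(-50)*(-48) = (5*I*√2)*(-48) = -240*I*√2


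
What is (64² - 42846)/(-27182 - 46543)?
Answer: 1550/2949 ≈ 0.52560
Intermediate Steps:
(64² - 42846)/(-27182 - 46543) = (4096 - 42846)/(-73725) = -38750*(-1/73725) = 1550/2949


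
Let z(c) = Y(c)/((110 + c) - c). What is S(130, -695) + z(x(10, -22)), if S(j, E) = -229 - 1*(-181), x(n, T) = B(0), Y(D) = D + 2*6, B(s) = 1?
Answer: -5267/110 ≈ -47.882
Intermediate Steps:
Y(D) = 12 + D (Y(D) = D + 12 = 12 + D)
x(n, T) = 1
S(j, E) = -48 (S(j, E) = -229 + 181 = -48)
z(c) = 6/55 + c/110 (z(c) = (12 + c)/((110 + c) - c) = (12 + c)/110 = (12 + c)*(1/110) = 6/55 + c/110)
S(130, -695) + z(x(10, -22)) = -48 + (6/55 + (1/110)*1) = -48 + (6/55 + 1/110) = -48 + 13/110 = -5267/110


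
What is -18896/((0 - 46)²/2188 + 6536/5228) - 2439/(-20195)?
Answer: -272816414559641/32013134195 ≈ -8522.0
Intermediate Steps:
-18896/((0 - 46)²/2188 + 6536/5228) - 2439/(-20195) = -18896/((-46)²*(1/2188) + 6536*(1/5228)) - 2439*(-1/20195) = -18896/(2116*(1/2188) + 1634/1307) + 2439/20195 = -18896/(529/547 + 1634/1307) + 2439/20195 = -18896/1585201/714929 + 2439/20195 = -18896*714929/1585201 + 2439/20195 = -13509298384/1585201 + 2439/20195 = -272816414559641/32013134195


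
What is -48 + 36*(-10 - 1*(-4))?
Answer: -264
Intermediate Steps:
-48 + 36*(-10 - 1*(-4)) = -48 + 36*(-10 + 4) = -48 + 36*(-6) = -48 - 216 = -264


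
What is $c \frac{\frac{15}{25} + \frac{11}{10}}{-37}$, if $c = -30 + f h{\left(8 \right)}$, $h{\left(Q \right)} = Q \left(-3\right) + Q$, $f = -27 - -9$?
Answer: $- \frac{2193}{185} \approx -11.854$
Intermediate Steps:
$f = -18$ ($f = -27 + 9 = -18$)
$h{\left(Q \right)} = - 2 Q$ ($h{\left(Q \right)} = - 3 Q + Q = - 2 Q$)
$c = 258$ ($c = -30 - 18 \left(\left(-2\right) 8\right) = -30 - -288 = -30 + 288 = 258$)
$c \frac{\frac{15}{25} + \frac{11}{10}}{-37} = 258 \frac{\frac{15}{25} + \frac{11}{10}}{-37} = 258 \left(15 \cdot \frac{1}{25} + 11 \cdot \frac{1}{10}\right) \left(- \frac{1}{37}\right) = 258 \left(\frac{3}{5} + \frac{11}{10}\right) \left(- \frac{1}{37}\right) = 258 \cdot \frac{17}{10} \left(- \frac{1}{37}\right) = 258 \left(- \frac{17}{370}\right) = - \frac{2193}{185}$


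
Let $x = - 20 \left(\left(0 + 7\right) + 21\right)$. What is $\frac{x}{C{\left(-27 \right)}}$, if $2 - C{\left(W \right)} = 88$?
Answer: $\frac{280}{43} \approx 6.5116$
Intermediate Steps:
$C{\left(W \right)} = -86$ ($C{\left(W \right)} = 2 - 88 = -86$)
$x = -560$ ($x = - 20 \left(7 + 21\right) = \left(-20\right) 28 = -560$)
$\frac{x}{C{\left(-27 \right)}} = - \frac{560}{-86} = \left(-560\right) \left(- \frac{1}{86}\right) = \frac{280}{43}$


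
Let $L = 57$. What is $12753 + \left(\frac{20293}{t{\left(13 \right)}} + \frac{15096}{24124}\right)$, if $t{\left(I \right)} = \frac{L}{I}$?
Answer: $\frac{161494804}{9291} \approx 17382.0$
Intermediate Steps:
$t{\left(I \right)} = \frac{57}{I}$
$12753 + \left(\frac{20293}{t{\left(13 \right)}} + \frac{15096}{24124}\right) = 12753 + \left(\frac{20293}{57 \cdot \frac{1}{13}} + \frac{15096}{24124}\right) = 12753 + \left(\frac{20293}{57 \cdot \frac{1}{13}} + 15096 \cdot \frac{1}{24124}\right) = 12753 + \left(\frac{20293}{\frac{57}{13}} + \frac{102}{163}\right) = 12753 + \left(20293 \cdot \frac{13}{57} + \frac{102}{163}\right) = 12753 + \left(\frac{263809}{57} + \frac{102}{163}\right) = 12753 + \frac{43006681}{9291} = \frac{161494804}{9291}$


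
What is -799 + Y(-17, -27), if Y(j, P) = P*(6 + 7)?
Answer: -1150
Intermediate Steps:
Y(j, P) = 13*P (Y(j, P) = P*13 = 13*P)
-799 + Y(-17, -27) = -799 + 13*(-27) = -799 - 351 = -1150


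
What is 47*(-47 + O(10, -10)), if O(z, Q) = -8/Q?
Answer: -10857/5 ≈ -2171.4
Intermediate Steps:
47*(-47 + O(10, -10)) = 47*(-47 - 8/(-10)) = 47*(-47 - 8*(-1/10)) = 47*(-47 + 4/5) = 47*(-231/5) = -10857/5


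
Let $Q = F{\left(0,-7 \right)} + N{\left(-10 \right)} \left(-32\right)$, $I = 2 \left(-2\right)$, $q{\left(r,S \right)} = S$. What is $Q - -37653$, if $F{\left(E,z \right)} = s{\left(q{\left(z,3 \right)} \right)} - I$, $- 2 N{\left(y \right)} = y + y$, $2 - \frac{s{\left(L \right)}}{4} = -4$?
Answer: $37361$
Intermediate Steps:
$s{\left(L \right)} = 24$ ($s{\left(L \right)} = 8 - -16 = 8 + 16 = 24$)
$I = -4$
$N{\left(y \right)} = - y$ ($N{\left(y \right)} = - \frac{y + y}{2} = - \frac{2 y}{2} = - y$)
$F{\left(E,z \right)} = 28$ ($F{\left(E,z \right)} = 24 - -4 = 24 + 4 = 28$)
$Q = -292$ ($Q = 28 + \left(-1\right) \left(-10\right) \left(-32\right) = 28 + 10 \left(-32\right) = 28 - 320 = -292$)
$Q - -37653 = -292 - -37653 = -292 + 37653 = 37361$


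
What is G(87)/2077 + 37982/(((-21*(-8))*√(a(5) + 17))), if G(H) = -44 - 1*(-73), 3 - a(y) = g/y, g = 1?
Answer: 29/2077 + 2713*√55/396 ≈ 50.822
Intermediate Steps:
a(y) = 3 - 1/y
G(H) = 29 (G(H) = -44 + 73 = 29)
G(87)/2077 + 37982/(((-21*(-8))*√(a(5) + 17))) = 29/2077 + 37982/(((-21*(-8))*√((3 - 1/5) + 17))) = 29*(1/2077) + 37982/((168*√((3 - 1*⅕) + 17))) = 29/2077 + 37982/((168*√((3 - ⅕) + 17))) = 29/2077 + 37982/((168*√(14/5 + 17))) = 29/2077 + 37982/((168*√(99/5))) = 29/2077 + 37982/((168*(3*√55/5))) = 29/2077 + 37982/((504*√55/5)) = 29/2077 + 37982*(√55/5544) = 29/2077 + 2713*√55/396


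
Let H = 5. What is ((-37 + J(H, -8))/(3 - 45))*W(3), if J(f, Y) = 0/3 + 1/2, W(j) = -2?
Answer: -73/42 ≈ -1.7381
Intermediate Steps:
J(f, Y) = 1/2 (J(f, Y) = 0*(1/3) + 1*(1/2) = 0 + 1/2 = 1/2)
((-37 + J(H, -8))/(3 - 45))*W(3) = ((-37 + 1/2)/(3 - 45))*(-2) = -73/2/(-42)*(-2) = -73/2*(-1/42)*(-2) = (73/84)*(-2) = -73/42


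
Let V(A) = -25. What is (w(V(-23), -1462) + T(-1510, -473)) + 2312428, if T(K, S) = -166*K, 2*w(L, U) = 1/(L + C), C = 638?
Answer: 3142345889/1226 ≈ 2.5631e+6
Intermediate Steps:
w(L, U) = 1/(2*(638 + L)) (w(L, U) = 1/(2*(L + 638)) = 1/(2*(638 + L)))
(w(V(-23), -1462) + T(-1510, -473)) + 2312428 = (1/(2*(638 - 25)) - 166*(-1510)) + 2312428 = ((1/2)/613 + 250660) + 2312428 = ((1/2)*(1/613) + 250660) + 2312428 = (1/1226 + 250660) + 2312428 = 307309161/1226 + 2312428 = 3142345889/1226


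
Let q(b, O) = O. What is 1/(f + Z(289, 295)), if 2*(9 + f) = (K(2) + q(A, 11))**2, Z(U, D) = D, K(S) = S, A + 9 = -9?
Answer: 2/741 ≈ 0.0026991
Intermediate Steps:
A = -18 (A = -9 - 9 = -18)
f = 151/2 (f = -9 + (2 + 11)**2/2 = -9 + (1/2)*13**2 = -9 + (1/2)*169 = -9 + 169/2 = 151/2 ≈ 75.500)
1/(f + Z(289, 295)) = 1/(151/2 + 295) = 1/(741/2) = 2/741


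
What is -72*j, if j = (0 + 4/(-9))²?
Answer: -128/9 ≈ -14.222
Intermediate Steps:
j = 16/81 (j = (0 + 4*(-⅑))² = (0 - 4/9)² = (-4/9)² = 16/81 ≈ 0.19753)
-72*j = -72*16/81 = -128/9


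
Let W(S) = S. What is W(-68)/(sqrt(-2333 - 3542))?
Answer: 68*I*sqrt(235)/1175 ≈ 0.88717*I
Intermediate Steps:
W(-68)/(sqrt(-2333 - 3542)) = -68/sqrt(-2333 - 3542) = -68*(-I*sqrt(235)/1175) = -(-68)*I*sqrt(235)/1175 = 68*I*sqrt(235)/1175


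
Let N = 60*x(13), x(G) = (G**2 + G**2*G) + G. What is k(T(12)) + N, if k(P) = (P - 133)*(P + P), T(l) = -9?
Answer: 145296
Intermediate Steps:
k(P) = 2*P*(-133 + P) (k(P) = (-133 + P)*(2*P) = 2*P*(-133 + P))
x(G) = G + G**2 + G**3 (x(G) = (G**2 + G**3) + G = G + G**2 + G**3)
N = 142740 (N = 60*(13*(1 + 13 + 13**2)) = 60*(13*(1 + 13 + 169)) = 60*(13*183) = 60*2379 = 142740)
k(T(12)) + N = 2*(-9)*(-133 - 9) + 142740 = 2*(-9)*(-142) + 142740 = 2556 + 142740 = 145296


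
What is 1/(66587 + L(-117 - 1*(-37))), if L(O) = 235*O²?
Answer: 1/1570587 ≈ 6.3670e-7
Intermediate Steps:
1/(66587 + L(-117 - 1*(-37))) = 1/(66587 + 235*(-117 - 1*(-37))²) = 1/(66587 + 235*(-117 + 37)²) = 1/(66587 + 235*(-80)²) = 1/(66587 + 235*6400) = 1/(66587 + 1504000) = 1/1570587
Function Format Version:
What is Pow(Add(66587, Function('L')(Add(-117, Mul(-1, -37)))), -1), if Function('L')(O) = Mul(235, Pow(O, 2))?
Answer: Rational(1, 1570587) ≈ 6.3670e-7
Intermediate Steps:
Pow(Add(66587, Function('L')(Add(-117, Mul(-1, -37)))), -1) = Pow(Add(66587, Mul(235, Pow(Add(-117, Mul(-1, -37)), 2))), -1) = Pow(Add(66587, Mul(235, Pow(Add(-117, 37), 2))), -1) = Pow(Add(66587, Mul(235, Pow(-80, 2))), -1) = Pow(Add(66587, Mul(235, 6400)), -1) = Pow(Add(66587, 1504000), -1) = Pow(1570587, -1) = Rational(1, 1570587)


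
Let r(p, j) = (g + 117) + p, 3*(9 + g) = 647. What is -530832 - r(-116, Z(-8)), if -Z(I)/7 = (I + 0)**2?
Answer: -1593119/3 ≈ -5.3104e+5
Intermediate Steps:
Z(I) = -7*I**2 (Z(I) = -7*(I + 0)**2 = -7*I**2)
g = 620/3 (g = -9 + (1/3)*647 = -9 + 647/3 = 620/3 ≈ 206.67)
r(p, j) = 971/3 + p (r(p, j) = (620/3 + 117) + p = 971/3 + p)
-530832 - r(-116, Z(-8)) = -530832 - (971/3 - 116) = -530832 - 1*623/3 = -530832 - 623/3 = -1593119/3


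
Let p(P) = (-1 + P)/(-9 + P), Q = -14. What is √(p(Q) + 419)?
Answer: 2*√55499/23 ≈ 20.485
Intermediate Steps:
p(P) = (-1 + P)/(-9 + P)
√(p(Q) + 419) = √((-1 - 14)/(-9 - 14) + 419) = √(-15/(-23) + 419) = √(-1/23*(-15) + 419) = √(15/23 + 419) = √(9652/23) = 2*√55499/23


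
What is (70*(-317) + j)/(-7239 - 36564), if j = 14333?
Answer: 873/4867 ≈ 0.17937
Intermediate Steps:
(70*(-317) + j)/(-7239 - 36564) = (70*(-317) + 14333)/(-7239 - 36564) = (-22190 + 14333)/(-43803) = -7857*(-1/43803) = 873/4867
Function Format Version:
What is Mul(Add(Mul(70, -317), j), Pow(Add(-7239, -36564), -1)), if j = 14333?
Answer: Rational(873, 4867) ≈ 0.17937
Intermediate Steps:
Mul(Add(Mul(70, -317), j), Pow(Add(-7239, -36564), -1)) = Mul(Add(Mul(70, -317), 14333), Pow(Add(-7239, -36564), -1)) = Mul(Add(-22190, 14333), Pow(-43803, -1)) = Mul(-7857, Rational(-1, 43803)) = Rational(873, 4867)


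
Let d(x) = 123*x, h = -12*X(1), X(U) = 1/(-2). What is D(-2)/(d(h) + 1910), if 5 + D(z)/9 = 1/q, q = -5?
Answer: -117/6620 ≈ -0.017674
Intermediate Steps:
D(z) = -234/5 (D(z) = -45 + 9/(-5) = -45 + 9*(-⅕) = -45 - 9/5 = -234/5)
X(U) = -½
h = 6 (h = -12*(-½) = 6)
D(-2)/(d(h) + 1910) = -234/(5*(123*6 + 1910)) = -234/(5*(738 + 1910)) = -234/5/2648 = -234/5*1/2648 = -117/6620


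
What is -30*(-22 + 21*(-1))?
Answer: 1290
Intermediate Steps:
-30*(-22 + 21*(-1)) = -30*(-22 - 21) = -30*(-43) = 1290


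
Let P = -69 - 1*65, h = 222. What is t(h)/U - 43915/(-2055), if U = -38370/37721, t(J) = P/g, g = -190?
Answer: 3441847697/166461850 ≈ 20.676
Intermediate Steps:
P = -134 (P = -69 - 65 = -134)
t(J) = 67/95 (t(J) = -134/(-190) = -134*(-1/190) = 67/95)
U = -38370/37721 (U = -38370*1/37721 = -38370/37721 ≈ -1.0172)
t(h)/U - 43915/(-2055) = 67/(95*(-38370/37721)) - 43915/(-2055) = (67/95)*(-37721/38370) - 43915*(-1/2055) = -2527307/3645150 + 8783/411 = 3441847697/166461850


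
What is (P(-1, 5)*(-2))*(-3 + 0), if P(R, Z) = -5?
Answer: -30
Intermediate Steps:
(P(-1, 5)*(-2))*(-3 + 0) = (-5*(-2))*(-3 + 0) = 10*(-3) = -30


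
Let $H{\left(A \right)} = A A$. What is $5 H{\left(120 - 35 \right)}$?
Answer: $36125$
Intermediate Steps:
$H{\left(A \right)} = A^{2}$
$5 H{\left(120 - 35 \right)} = 5 \left(120 - 35\right)^{2} = 5 \cdot 85^{2} = 5 \cdot 7225 = 36125$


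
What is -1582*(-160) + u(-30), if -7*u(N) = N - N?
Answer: 253120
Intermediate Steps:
u(N) = 0 (u(N) = -(N - N)/7 = -⅐*0 = 0)
-1582*(-160) + u(-30) = -1582*(-160) + 0 = 253120 + 0 = 253120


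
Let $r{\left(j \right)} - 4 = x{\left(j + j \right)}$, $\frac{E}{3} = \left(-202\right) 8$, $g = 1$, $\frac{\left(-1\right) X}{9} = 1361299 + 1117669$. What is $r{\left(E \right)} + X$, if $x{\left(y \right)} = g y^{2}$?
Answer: $71701708$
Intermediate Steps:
$X = -22310712$ ($X = - 9 \left(1361299 + 1117669\right) = \left(-9\right) 2478968 = -22310712$)
$x{\left(y \right)} = y^{2}$ ($x{\left(y \right)} = 1 y^{2} = y^{2}$)
$E = -4848$ ($E = 3 \left(\left(-202\right) 8\right) = 3 \left(-1616\right) = -4848$)
$r{\left(j \right)} = 4 + 4 j^{2}$ ($r{\left(j \right)} = 4 + \left(j + j\right)^{2} = 4 + \left(2 j\right)^{2} = 4 + 4 j^{2}$)
$r{\left(E \right)} + X = \left(4 + 4 \left(-4848\right)^{2}\right) - 22310712 = \left(4 + 4 \cdot 23503104\right) - 22310712 = \left(4 + 94012416\right) - 22310712 = 94012420 - 22310712 = 71701708$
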